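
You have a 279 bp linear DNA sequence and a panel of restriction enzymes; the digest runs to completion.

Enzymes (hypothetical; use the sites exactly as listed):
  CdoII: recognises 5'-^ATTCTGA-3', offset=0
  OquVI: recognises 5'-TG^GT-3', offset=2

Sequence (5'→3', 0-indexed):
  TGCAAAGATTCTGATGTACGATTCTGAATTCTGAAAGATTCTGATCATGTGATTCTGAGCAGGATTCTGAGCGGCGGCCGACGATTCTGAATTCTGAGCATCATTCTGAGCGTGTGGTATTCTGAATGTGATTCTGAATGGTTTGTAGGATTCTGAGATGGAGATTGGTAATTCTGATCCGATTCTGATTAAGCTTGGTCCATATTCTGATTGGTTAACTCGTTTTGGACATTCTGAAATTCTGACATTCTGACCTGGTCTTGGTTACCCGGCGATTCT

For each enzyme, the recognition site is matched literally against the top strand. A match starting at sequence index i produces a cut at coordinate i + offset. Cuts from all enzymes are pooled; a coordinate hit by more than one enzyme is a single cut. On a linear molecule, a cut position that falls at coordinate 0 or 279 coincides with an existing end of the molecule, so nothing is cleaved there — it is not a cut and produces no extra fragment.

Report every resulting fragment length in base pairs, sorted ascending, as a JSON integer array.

[2,3,6,6,7,7,7,8,8,9,10,10,10,11,11,12,12,12,13,14,14,16,16,17,18,20]

Site scan:
  CdoII (ATTCTGA, off=0): starts [7, 20, 27, 37, 51, 63, 83, 90, 102, 118, 130, 149, 170, 181, 203, 230, 238, 246] → cuts [7, 20, 27, 37, 51, 63, 83, 90, 102, 118, 130, 149, 170, 181, 203, 230, 238, 246]
  OquVI (TGGT, off=2): starts [114, 138, 165, 195, 211, 255, 261] → cuts [116, 140, 167, 197, 213, 257, 263]

Pooled cuts: [7, 20, 27, 37, 51, 63, 83, 90, 102, 116, 118, 130, 140, 149, 167, 170, 181, 197, 203, 213, 230, 238, 246, 257, 263]

Fragment lengths:
  [0,7): 7 bp
  [7,20): 13 bp
  [20,27): 7 bp
  [27,37): 10 bp
  [37,51): 14 bp
  [51,63): 12 bp
  [63,83): 20 bp
  [83,90): 7 bp
  [90,102): 12 bp
  [102,116): 14 bp
  [116,118): 2 bp
  [118,130): 12 bp
  [130,140): 10 bp
  [140,149): 9 bp
  [149,167): 18 bp
  [167,170): 3 bp
  [170,181): 11 bp
  [181,197): 16 bp
  [197,203): 6 bp
  [203,213): 10 bp
  [213,230): 17 bp
  [230,238): 8 bp
  [238,246): 8 bp
  [246,257): 11 bp
  [257,263): 6 bp
  [263,279): 16 bp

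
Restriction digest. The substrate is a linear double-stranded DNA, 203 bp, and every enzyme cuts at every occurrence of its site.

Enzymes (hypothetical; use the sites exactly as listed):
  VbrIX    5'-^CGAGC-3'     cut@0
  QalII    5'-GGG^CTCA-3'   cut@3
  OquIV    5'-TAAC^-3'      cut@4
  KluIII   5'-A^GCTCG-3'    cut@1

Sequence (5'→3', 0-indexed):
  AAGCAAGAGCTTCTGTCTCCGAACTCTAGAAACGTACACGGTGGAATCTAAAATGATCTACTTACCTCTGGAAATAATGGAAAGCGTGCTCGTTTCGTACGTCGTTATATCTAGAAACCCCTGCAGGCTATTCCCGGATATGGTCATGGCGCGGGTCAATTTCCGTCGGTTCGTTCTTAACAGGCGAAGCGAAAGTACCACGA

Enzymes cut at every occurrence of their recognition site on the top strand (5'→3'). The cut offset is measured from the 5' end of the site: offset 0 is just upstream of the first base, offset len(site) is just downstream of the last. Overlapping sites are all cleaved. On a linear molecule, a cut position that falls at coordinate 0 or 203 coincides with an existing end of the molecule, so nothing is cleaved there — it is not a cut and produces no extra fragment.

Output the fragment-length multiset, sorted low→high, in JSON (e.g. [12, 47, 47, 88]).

Scan for sites:
  VbrIX (CGAGC, off=0): no sites
  QalII (GGGCTCA, off=3): no sites
  OquIV (TAAC, off=4): starts [177] → cuts [181]
  KluIII (AGCTCG, off=1): no sites

Pooled cuts: [181]

Fragment lengths:
  [0,181): 181 bp
  [181,203): 22 bp

[22,181]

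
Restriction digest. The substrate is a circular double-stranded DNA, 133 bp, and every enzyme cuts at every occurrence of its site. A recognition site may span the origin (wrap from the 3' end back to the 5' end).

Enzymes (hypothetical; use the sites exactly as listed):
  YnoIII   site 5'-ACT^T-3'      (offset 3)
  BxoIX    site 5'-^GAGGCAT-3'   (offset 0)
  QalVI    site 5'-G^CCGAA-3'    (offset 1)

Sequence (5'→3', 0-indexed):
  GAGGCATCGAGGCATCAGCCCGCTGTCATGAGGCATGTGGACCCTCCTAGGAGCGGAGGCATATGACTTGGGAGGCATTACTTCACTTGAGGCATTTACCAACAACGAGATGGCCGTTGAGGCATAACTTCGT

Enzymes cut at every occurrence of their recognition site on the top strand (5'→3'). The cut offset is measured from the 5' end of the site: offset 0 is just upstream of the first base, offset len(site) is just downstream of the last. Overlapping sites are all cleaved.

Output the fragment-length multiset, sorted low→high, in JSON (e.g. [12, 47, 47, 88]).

[1,3,4,5,8,11,11,13,21,26,30]

Site scan:
  YnoIII (ACTT, off=3): starts [65, 79, 84, 126] → cuts [68, 82, 87, 129]
  BxoIX (GAGGCAT, off=0): starts [0, 8, 29, 55, 71, 88, 118] → cuts [0, 8, 29, 55, 71, 88, 118]
  QalVI (GCCGAA, off=1): no sites

All cut coordinates (distinct, sorted): [0, 8, 29, 55, 68, 71, 82, 87, 88, 118, 129]

Fragment lengths:
  0→8: 8 bp
  8→29: 21 bp
  29→55: 26 bp
  55→68: 13 bp
  68→71: 3 bp
  71→82: 11 bp
  82→87: 5 bp
  87→88: 1 bp
  88→118: 30 bp
  118→129: 11 bp
  129→0 (wrap): 133-129+0 = 4 bp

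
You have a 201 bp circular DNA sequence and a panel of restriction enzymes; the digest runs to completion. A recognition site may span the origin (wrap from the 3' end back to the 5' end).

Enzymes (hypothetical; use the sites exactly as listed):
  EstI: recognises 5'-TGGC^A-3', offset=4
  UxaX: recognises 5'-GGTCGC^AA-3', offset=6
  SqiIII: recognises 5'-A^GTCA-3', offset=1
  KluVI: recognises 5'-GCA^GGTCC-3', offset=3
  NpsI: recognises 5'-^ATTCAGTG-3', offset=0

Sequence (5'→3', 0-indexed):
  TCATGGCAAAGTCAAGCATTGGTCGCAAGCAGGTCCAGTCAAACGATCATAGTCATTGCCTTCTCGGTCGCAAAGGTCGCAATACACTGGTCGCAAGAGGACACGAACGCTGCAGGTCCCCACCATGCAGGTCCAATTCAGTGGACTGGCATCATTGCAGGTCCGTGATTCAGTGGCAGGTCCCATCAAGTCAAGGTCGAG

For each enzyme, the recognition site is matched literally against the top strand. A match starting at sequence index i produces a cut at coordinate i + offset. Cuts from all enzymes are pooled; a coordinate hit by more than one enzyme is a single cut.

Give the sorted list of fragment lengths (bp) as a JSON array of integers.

Site scan:
  EstI (TGGCA, off=4): starts [3, 146, 173] → cuts [7, 150, 177]
  UxaX (GGTCGCAA, off=6): starts [20, 65, 74, 88] → cuts [26, 71, 80, 94]
  SqiIII (AGTCA, off=1): starts [9, 36, 50, 188, 199] → cuts [10, 37, 51, 189, 200]
  KluVI (GCAGGTCC, off=3): starts [28, 111, 126, 156, 175] → cuts [31, 114, 129, 159, 178]
  NpsI (ATTCAGTG, off=0): starts [135, 167] → cuts [135, 167]

All cut coordinates (distinct, sorted): [7, 10, 26, 31, 37, 51, 71, 80, 94, 114, 129, 135, 150, 159, 167, 177, 178, 189, 200]

Fragments:
  7→10: 3 bp
  10→26: 16 bp
  26→31: 5 bp
  31→37: 6 bp
  37→51: 14 bp
  51→71: 20 bp
  71→80: 9 bp
  80→94: 14 bp
  94→114: 20 bp
  114→129: 15 bp
  129→135: 6 bp
  135→150: 15 bp
  150→159: 9 bp
  159→167: 8 bp
  167→177: 10 bp
  177→178: 1 bp
  178→189: 11 bp
  189→200: 11 bp
  200→7 (wrap): 201-200+7 = 8 bp

[1,3,5,6,6,8,8,9,9,10,11,11,14,14,15,15,16,20,20]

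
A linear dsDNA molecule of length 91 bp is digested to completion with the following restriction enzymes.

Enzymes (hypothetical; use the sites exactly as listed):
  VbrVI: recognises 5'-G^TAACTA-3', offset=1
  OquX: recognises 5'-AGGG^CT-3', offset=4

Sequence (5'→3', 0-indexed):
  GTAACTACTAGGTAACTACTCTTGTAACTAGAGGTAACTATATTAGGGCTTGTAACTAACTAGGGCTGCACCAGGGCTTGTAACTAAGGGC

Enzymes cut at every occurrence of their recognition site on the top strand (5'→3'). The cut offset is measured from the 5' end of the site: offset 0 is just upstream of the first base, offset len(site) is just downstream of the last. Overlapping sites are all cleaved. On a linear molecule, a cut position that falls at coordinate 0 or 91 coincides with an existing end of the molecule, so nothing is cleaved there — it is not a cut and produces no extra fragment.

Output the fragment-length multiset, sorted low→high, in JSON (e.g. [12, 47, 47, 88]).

Site scan:
  VbrVI (GTAACTA, off=1): starts [0, 11, 23, 33, 51, 79] → cuts [1, 12, 24, 34, 52, 80]
  OquX (AGGGCT, off=4): starts [44, 61, 72] → cuts [48, 65, 76]

Pooled cuts: [1, 12, 24, 34, 48, 52, 65, 76, 80]

Fragment lengths:
  [0,1): 1 bp
  [1,12): 11 bp
  [12,24): 12 bp
  [24,34): 10 bp
  [34,48): 14 bp
  [48,52): 4 bp
  [52,65): 13 bp
  [65,76): 11 bp
  [76,80): 4 bp
  [80,91): 11 bp

[1,4,4,10,11,11,11,12,13,14]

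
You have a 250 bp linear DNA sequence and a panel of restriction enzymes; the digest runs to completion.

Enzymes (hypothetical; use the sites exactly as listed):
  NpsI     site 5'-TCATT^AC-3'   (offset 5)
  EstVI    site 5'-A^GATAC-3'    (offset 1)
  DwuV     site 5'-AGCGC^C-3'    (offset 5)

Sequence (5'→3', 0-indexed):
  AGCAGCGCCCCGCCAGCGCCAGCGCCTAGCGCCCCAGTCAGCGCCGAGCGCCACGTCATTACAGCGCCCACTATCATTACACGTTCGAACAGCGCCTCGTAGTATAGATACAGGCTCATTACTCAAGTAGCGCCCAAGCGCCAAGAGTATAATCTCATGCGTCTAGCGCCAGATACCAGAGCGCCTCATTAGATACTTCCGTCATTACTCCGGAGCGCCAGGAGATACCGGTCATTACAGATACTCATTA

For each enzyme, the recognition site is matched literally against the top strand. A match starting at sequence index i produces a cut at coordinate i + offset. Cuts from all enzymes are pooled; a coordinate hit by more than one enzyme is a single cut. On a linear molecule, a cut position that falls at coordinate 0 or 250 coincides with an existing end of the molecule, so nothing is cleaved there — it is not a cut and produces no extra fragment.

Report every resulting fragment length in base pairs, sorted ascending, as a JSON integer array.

[2,3,5,6,7,7,7,7,8,8,9,11,11,11,11,12,12,13,13,13,14,15,17,28]

Scan for sites:
  NpsI (TCATTAC, off=5): starts [55, 73, 115, 201, 231] → cuts [60, 78, 120, 206, 236]
  EstVI (AGATAC, off=1): starts [105, 170, 190, 222, 238] → cuts [106, 171, 191, 223, 239]
  DwuV (AGCGCC, off=5): starts [3, 14, 20, 27, 39, 46, 62, 90, 128, 136, 164, 179, 213] → cuts [8, 19, 25, 32, 44, 51, 67, 95, 133, 141, 169, 184, 218]

All cut coordinates (distinct, sorted): [8, 19, 25, 32, 44, 51, 60, 67, 78, 95, 106, 120, 133, 141, 169, 171, 184, 191, 206, 218, 223, 236, 239]

Fragments:
  [0,8): 8 bp
  [8,19): 11 bp
  [19,25): 6 bp
  [25,32): 7 bp
  [32,44): 12 bp
  [44,51): 7 bp
  [51,60): 9 bp
  [60,67): 7 bp
  [67,78): 11 bp
  [78,95): 17 bp
  [95,106): 11 bp
  [106,120): 14 bp
  [120,133): 13 bp
  [133,141): 8 bp
  [141,169): 28 bp
  [169,171): 2 bp
  [171,184): 13 bp
  [184,191): 7 bp
  [191,206): 15 bp
  [206,218): 12 bp
  [218,223): 5 bp
  [223,236): 13 bp
  [236,239): 3 bp
  [239,250): 11 bp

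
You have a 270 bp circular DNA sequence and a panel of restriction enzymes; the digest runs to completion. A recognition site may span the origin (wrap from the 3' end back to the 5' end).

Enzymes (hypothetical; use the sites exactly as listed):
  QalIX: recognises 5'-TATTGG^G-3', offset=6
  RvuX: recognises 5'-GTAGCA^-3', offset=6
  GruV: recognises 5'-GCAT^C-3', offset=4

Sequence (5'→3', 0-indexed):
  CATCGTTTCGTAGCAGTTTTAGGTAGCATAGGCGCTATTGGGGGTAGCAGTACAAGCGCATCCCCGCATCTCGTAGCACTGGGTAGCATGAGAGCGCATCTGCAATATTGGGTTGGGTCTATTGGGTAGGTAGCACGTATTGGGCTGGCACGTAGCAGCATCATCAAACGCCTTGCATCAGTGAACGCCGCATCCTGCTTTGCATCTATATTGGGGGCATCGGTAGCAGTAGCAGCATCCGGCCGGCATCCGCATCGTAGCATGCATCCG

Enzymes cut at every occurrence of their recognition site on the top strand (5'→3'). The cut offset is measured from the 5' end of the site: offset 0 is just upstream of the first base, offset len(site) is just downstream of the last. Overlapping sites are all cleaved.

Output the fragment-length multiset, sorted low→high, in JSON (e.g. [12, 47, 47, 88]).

[4,4,5,6,6,6,6,7,8,8,8,8,9,9,10,10,11,11,12,12,12,12,13,13,14,14,15,17]

Per-enzyme occurrences:
  QalIX TATTGGG/6: at [35, 105, 119, 137, 208] ⇒ [41, 111, 125, 143, 214]
  RvuX GTAGCA/6: at [9, 22, 43, 72, 82, 129, 151, 222, 228, 256] ⇒ [15, 28, 49, 78, 88, 135, 157, 228, 234, 262]
  GruV GCATC/4: at [57, 65, 95, 157, 174, 189, 201, 216, 234, 245, 251, 263, 269] ⇒ [3, 61, 69, 99, 161, 178, 193, 205, 220, 238, 249, 255, 267]

All cut coordinates (distinct, sorted): [3, 15, 28, 41, 49, 61, 69, 78, 88, 99, 111, 125, 135, 143, 157, 161, 178, 193, 205, 214, 220, 228, 234, 238, 249, 255, 262, 267]

Fragments:
  3→15: 12 bp
  15→28: 13 bp
  28→41: 13 bp
  41→49: 8 bp
  49→61: 12 bp
  61→69: 8 bp
  69→78: 9 bp
  78→88: 10 bp
  88→99: 11 bp
  99→111: 12 bp
  111→125: 14 bp
  125→135: 10 bp
  135→143: 8 bp
  143→157: 14 bp
  157→161: 4 bp
  161→178: 17 bp
  178→193: 15 bp
  193→205: 12 bp
  205→214: 9 bp
  214→220: 6 bp
  220→228: 8 bp
  228→234: 6 bp
  234→238: 4 bp
  238→249: 11 bp
  249→255: 6 bp
  255→262: 7 bp
  262→267: 5 bp
  267→3 (wrap): 270-267+3 = 6 bp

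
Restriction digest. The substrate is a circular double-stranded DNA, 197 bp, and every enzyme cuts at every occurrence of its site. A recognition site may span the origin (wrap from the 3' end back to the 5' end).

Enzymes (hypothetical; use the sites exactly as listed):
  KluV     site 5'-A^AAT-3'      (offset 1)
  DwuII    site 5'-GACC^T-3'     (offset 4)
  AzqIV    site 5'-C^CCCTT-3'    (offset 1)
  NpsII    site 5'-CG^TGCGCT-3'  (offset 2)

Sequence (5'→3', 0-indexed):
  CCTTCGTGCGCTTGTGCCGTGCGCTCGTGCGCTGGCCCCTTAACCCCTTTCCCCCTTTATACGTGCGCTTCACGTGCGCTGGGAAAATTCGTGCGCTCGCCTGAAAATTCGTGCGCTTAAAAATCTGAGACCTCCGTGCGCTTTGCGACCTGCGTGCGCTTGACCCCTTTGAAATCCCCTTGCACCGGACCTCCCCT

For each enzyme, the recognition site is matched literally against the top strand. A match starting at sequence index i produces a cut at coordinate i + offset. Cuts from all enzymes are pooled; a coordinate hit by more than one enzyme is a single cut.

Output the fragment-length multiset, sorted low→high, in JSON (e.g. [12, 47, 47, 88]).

[4,4,4,6,6,8,8,8,8,9,10,10,11,11,11,11,12,13,14,14,15]

Site scan:
  KluV AAAT/1: at [84, 104, 120, 171] ⇒ [85, 105, 121, 172]
  DwuII GACCT/4: at [128, 146, 187] ⇒ [132, 150, 191]
  AzqIV CCCCTT/1: at [35, 43, 51, 163, 175] ⇒ [36, 44, 52, 164, 176]
  NpsII CGTGCGCT/2: at [4, 17, 25, 61, 72, 89, 109, 134, 152] ⇒ [6, 19, 27, 63, 74, 91, 111, 136, 154]

All cut coordinates (distinct, sorted): [6, 19, 27, 36, 44, 52, 63, 74, 85, 91, 105, 111, 121, 132, 136, 150, 154, 164, 172, 176, 191]

Fragments:
  6→19: 13 bp
  19→27: 8 bp
  27→36: 9 bp
  36→44: 8 bp
  44→52: 8 bp
  52→63: 11 bp
  63→74: 11 bp
  74→85: 11 bp
  85→91: 6 bp
  91→105: 14 bp
  105→111: 6 bp
  111→121: 10 bp
  121→132: 11 bp
  132→136: 4 bp
  136→150: 14 bp
  150→154: 4 bp
  154→164: 10 bp
  164→172: 8 bp
  172→176: 4 bp
  176→191: 15 bp
  191→6 (wrap): 197-191+6 = 12 bp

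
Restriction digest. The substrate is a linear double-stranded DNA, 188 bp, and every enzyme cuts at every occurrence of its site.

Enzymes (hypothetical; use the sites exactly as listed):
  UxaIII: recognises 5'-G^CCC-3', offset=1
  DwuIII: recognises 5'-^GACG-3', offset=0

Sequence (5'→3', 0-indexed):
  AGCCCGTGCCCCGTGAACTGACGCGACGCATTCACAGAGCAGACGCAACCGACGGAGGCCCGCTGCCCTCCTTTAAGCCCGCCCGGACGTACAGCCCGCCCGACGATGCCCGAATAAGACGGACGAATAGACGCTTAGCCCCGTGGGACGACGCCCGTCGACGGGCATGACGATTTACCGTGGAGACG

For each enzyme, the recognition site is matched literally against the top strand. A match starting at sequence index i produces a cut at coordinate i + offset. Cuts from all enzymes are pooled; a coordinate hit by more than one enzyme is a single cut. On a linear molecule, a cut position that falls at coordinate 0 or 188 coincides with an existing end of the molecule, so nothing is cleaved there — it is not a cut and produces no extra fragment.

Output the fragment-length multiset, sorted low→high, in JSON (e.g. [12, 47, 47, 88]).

[2,3,3,4,4,4,4,4,4,5,6,6,7,7,8,8,8,9,9,9,9,9,11,12,16,17]

Scan for sites:
  UxaIII GCCC/1: at [1, 7, 57, 64, 76, 80, 93, 97, 107, 137, 152] ⇒ [2, 8, 58, 65, 77, 81, 94, 98, 108, 138, 153]
  DwuIII GACG/0: at [19, 24, 41, 50, 85, 101, 117, 121, 129, 146, 149, 159, 168, 184] ⇒ [19, 24, 41, 50, 85, 101, 117, 121, 129, 146, 149, 159, 168, 184]

All cut coordinates (distinct, sorted): [2, 8, 19, 24, 41, 50, 58, 65, 77, 81, 85, 94, 98, 101, 108, 117, 121, 129, 138, 146, 149, 153, 159, 168, 184]

Fragment lengths:
  [0,2): 2 bp
  [2,8): 6 bp
  [8,19): 11 bp
  [19,24): 5 bp
  [24,41): 17 bp
  [41,50): 9 bp
  [50,58): 8 bp
  [58,65): 7 bp
  [65,77): 12 bp
  [77,81): 4 bp
  [81,85): 4 bp
  [85,94): 9 bp
  [94,98): 4 bp
  [98,101): 3 bp
  [101,108): 7 bp
  [108,117): 9 bp
  [117,121): 4 bp
  [121,129): 8 bp
  [129,138): 9 bp
  [138,146): 8 bp
  [146,149): 3 bp
  [149,153): 4 bp
  [153,159): 6 bp
  [159,168): 9 bp
  [168,184): 16 bp
  [184,188): 4 bp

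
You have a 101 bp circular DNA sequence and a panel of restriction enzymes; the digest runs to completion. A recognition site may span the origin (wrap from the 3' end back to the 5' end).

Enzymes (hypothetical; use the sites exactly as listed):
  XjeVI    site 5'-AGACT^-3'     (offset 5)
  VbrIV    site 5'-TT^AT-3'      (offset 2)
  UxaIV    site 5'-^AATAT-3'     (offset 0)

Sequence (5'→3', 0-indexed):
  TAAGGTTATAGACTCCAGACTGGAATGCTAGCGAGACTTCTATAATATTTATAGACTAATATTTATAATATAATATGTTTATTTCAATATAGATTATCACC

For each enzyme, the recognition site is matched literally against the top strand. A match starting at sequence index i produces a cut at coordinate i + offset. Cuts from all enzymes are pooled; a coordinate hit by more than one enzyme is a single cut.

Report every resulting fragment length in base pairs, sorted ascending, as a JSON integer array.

[2,5,5,5,7,7,7,7,7,9,10,13,17]

Site scan:
  XjeVI (AGACT, off=5): starts [9, 16, 33, 52] → cuts [14, 21, 38, 57]
  VbrIV (TTAT, off=2): starts [5, 48, 62, 78, 93] → cuts [7, 50, 64, 80, 95]
  UxaIV (AATAT, off=0): starts [43, 57, 66, 71, 85] → cuts [43, 57, 66, 71, 85]

All cut coordinates (distinct, sorted): [7, 14, 21, 38, 43, 50, 57, 64, 66, 71, 80, 85, 95]

Fragments:
  7→14: 7 bp
  14→21: 7 bp
  21→38: 17 bp
  38→43: 5 bp
  43→50: 7 bp
  50→57: 7 bp
  57→64: 7 bp
  64→66: 2 bp
  66→71: 5 bp
  71→80: 9 bp
  80→85: 5 bp
  85→95: 10 bp
  95→7 (wrap): 101-95+7 = 13 bp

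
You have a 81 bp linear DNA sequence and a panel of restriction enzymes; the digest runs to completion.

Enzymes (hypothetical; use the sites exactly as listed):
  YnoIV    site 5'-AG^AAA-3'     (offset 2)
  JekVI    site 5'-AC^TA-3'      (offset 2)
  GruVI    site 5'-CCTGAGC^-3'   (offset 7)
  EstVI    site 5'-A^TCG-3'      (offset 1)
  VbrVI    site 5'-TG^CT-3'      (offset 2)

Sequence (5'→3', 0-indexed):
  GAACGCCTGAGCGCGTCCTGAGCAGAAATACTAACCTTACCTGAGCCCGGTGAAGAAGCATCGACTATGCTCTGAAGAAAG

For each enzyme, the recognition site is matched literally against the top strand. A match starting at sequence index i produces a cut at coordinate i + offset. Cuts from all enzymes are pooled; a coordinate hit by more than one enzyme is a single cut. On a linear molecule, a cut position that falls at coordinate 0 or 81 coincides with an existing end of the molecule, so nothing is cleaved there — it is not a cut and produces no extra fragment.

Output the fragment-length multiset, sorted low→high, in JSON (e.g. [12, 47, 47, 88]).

[2,4,4,5,6,8,11,12,14,15]

Site scan:
  YnoIV AGAAA/2: at [23, 75] ⇒ [25, 77]
  JekVI ACTA/2: at [29, 63] ⇒ [31, 65]
  GruVI CCTGAGC/7: at [5, 16, 39] ⇒ [12, 23, 46]
  EstVI ATCG/1: at [59] ⇒ [60]
  VbrVI TGCT/2: at [67] ⇒ [69]

All cut coordinates (distinct, sorted): [12, 23, 25, 31, 46, 60, 65, 69, 77]

Fragments:
  [0,12): 12 bp
  [12,23): 11 bp
  [23,25): 2 bp
  [25,31): 6 bp
  [31,46): 15 bp
  [46,60): 14 bp
  [60,65): 5 bp
  [65,69): 4 bp
  [69,77): 8 bp
  [77,81): 4 bp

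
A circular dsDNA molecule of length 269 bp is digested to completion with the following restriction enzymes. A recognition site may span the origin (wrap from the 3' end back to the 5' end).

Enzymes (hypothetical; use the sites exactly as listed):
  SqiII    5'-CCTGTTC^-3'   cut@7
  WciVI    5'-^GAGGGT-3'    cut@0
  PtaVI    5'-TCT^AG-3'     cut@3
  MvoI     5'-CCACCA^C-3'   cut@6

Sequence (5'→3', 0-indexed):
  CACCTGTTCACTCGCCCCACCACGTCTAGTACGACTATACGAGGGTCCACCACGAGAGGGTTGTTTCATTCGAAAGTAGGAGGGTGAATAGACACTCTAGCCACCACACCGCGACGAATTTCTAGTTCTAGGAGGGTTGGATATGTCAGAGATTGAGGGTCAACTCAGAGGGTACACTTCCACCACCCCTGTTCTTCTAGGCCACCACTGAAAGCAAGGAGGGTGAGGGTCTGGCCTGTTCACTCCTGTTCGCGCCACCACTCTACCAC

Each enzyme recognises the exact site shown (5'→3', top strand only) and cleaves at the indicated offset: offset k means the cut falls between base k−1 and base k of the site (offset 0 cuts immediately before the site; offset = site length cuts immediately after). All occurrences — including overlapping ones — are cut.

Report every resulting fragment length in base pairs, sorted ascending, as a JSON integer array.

[2,3,4,5,6,6,7,8,9,9,9,10,11,11,12,13,13,13,17,17,18,19,23,24]

Per-enzyme occurrences:
  SqiII CCTGTTC/7: at [2, 187, 234, 244] ⇒ [9, 194, 241, 251]
  WciVI GAGGGT/0: at [40, 55, 79, 131, 154, 167, 218, 224] ⇒ [40, 55, 79, 131, 154, 167, 218, 224]
  PtaVI TCTAG/3: at [24, 95, 120, 126, 195] ⇒ [27, 98, 123, 129, 198]
  MvoI CCACCAC/6: at [16, 46, 100, 179, 201, 254, 265] ⇒ [2, 22, 52, 106, 185, 207, 260]

All cut coordinates (distinct, sorted): [2, 9, 22, 27, 40, 52, 55, 79, 98, 106, 123, 129, 131, 154, 167, 185, 194, 198, 207, 218, 224, 241, 251, 260]

Fragments:
  2→9: 7 bp
  9→22: 13 bp
  22→27: 5 bp
  27→40: 13 bp
  40→52: 12 bp
  52→55: 3 bp
  55→79: 24 bp
  79→98: 19 bp
  98→106: 8 bp
  106→123: 17 bp
  123→129: 6 bp
  129→131: 2 bp
  131→154: 23 bp
  154→167: 13 bp
  167→185: 18 bp
  185→194: 9 bp
  194→198: 4 bp
  198→207: 9 bp
  207→218: 11 bp
  218→224: 6 bp
  224→241: 17 bp
  241→251: 10 bp
  251→260: 9 bp
  260→2 (wrap): 269-260+2 = 11 bp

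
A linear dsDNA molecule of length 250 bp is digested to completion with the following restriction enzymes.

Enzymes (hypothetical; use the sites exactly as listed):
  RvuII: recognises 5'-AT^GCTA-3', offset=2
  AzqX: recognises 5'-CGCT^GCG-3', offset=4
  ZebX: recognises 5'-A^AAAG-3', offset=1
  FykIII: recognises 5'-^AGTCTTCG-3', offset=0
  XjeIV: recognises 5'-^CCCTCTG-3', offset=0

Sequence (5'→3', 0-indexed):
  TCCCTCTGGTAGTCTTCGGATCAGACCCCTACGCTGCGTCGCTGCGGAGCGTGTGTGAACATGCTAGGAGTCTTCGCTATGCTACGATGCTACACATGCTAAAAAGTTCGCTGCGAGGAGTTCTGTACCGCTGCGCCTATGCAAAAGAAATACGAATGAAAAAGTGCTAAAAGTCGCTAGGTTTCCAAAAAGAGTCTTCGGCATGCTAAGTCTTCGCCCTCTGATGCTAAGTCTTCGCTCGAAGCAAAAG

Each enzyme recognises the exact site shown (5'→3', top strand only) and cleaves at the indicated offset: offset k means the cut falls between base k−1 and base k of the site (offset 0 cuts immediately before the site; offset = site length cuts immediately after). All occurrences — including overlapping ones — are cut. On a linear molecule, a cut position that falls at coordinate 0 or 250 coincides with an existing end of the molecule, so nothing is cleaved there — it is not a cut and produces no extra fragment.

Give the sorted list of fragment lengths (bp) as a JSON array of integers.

Scan for sites:
  RvuII ATGCTA/2: at [60, 78, 86, 95, 202, 223] ⇒ [62, 80, 88, 97, 204, 225]
  AzqX CGCTGCG/4: at [31, 39, 108, 128] ⇒ [35, 43, 112, 132]
  ZebX AAAAG/1: at [101, 142, 159, 168, 187, 245] ⇒ [102, 143, 160, 169, 188, 246]
  FykIII AGTCTTCG/0: at [10, 68, 192, 208, 229] ⇒ [10, 68, 192, 208, 229]
  XjeIV CCCTCTG/0: at [1, 216] ⇒ [1, 216]

All cut coordinates (distinct, sorted): [1, 10, 35, 43, 62, 68, 80, 88, 97, 102, 112, 132, 143, 160, 169, 188, 192, 204, 208, 216, 225, 229, 246]

Fragments:
  [0,1): 1 bp
  [1,10): 9 bp
  [10,35): 25 bp
  [35,43): 8 bp
  [43,62): 19 bp
  [62,68): 6 bp
  [68,80): 12 bp
  [80,88): 8 bp
  [88,97): 9 bp
  [97,102): 5 bp
  [102,112): 10 bp
  [112,132): 20 bp
  [132,143): 11 bp
  [143,160): 17 bp
  [160,169): 9 bp
  [169,188): 19 bp
  [188,192): 4 bp
  [192,204): 12 bp
  [204,208): 4 bp
  [208,216): 8 bp
  [216,225): 9 bp
  [225,229): 4 bp
  [229,246): 17 bp
  [246,250): 4 bp

[1,4,4,4,4,5,6,8,8,8,9,9,9,9,10,11,12,12,17,17,19,19,20,25]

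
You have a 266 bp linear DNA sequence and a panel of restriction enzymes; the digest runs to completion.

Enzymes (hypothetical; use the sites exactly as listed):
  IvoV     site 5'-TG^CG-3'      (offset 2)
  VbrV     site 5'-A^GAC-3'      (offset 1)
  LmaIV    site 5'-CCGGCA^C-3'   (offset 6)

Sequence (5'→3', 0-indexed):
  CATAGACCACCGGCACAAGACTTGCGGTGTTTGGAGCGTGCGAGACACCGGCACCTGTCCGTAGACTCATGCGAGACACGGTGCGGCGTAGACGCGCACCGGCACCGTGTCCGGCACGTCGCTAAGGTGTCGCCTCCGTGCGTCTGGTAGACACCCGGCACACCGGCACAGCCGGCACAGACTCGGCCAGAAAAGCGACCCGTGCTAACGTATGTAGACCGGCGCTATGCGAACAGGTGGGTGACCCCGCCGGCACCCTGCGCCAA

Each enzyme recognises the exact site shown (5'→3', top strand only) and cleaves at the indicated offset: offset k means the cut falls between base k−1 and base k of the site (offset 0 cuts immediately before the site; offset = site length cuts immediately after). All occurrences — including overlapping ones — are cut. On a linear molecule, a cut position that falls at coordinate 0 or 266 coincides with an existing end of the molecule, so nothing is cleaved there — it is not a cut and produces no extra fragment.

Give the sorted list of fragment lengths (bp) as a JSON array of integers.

[2,3,3,3,4,5,6,6,7,8,8,9,9,9,10,10,11,11,12,13,14,16,24,26,37]

Scan for sites:
  IvoV (TGCG, off=2): starts [22, 38, 69, 81, 138, 227, 258] → cuts [24, 40, 71, 83, 140, 229, 260]
  VbrV (AGAC, off=1): starts [3, 17, 42, 62, 73, 89, 148, 178, 215] → cuts [4, 18, 43, 63, 74, 90, 149, 179, 216]
  LmaIV (CCGGCAC, off=6): starts [9, 47, 98, 110, 154, 162, 171, 249] → cuts [15, 53, 104, 116, 160, 168, 177, 255]

All cut coordinates (distinct, sorted): [4, 15, 18, 24, 40, 43, 53, 63, 71, 74, 83, 90, 104, 116, 140, 149, 160, 168, 177, 179, 216, 229, 255, 260]

Fragments:
  [0,4): 4 bp
  [4,15): 11 bp
  [15,18): 3 bp
  [18,24): 6 bp
  [24,40): 16 bp
  [40,43): 3 bp
  [43,53): 10 bp
  [53,63): 10 bp
  [63,71): 8 bp
  [71,74): 3 bp
  [74,83): 9 bp
  [83,90): 7 bp
  [90,104): 14 bp
  [104,116): 12 bp
  [116,140): 24 bp
  [140,149): 9 bp
  [149,160): 11 bp
  [160,168): 8 bp
  [168,177): 9 bp
  [177,179): 2 bp
  [179,216): 37 bp
  [216,229): 13 bp
  [229,255): 26 bp
  [255,260): 5 bp
  [260,266): 6 bp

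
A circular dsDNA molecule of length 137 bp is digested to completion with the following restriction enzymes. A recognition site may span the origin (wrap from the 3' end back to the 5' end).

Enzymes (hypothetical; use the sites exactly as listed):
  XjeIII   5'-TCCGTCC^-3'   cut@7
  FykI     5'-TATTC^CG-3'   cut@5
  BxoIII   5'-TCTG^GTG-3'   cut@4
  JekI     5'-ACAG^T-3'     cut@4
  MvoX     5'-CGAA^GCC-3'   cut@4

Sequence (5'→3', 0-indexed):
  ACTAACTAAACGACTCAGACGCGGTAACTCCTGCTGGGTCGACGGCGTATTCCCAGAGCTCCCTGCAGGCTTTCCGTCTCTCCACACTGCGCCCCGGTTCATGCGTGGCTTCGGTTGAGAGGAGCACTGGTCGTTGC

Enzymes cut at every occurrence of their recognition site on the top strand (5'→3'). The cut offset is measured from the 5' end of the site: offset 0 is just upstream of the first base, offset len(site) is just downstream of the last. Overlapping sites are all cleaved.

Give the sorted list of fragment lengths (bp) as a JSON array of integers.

Site scan:
  XjeIII (TCCGTCC, off=7): no sites
  FykI (TATTCCG, off=5): no sites
  BxoIII (TCTGGTG, off=4): no sites
  JekI (ACAGT, off=4): no sites
  MvoX (CGAAGCC, off=4): no sites

All cut coordinates (distinct, sorted): ∅

Fragments:
  no cuts → one circular fragment of 137 bp

[137]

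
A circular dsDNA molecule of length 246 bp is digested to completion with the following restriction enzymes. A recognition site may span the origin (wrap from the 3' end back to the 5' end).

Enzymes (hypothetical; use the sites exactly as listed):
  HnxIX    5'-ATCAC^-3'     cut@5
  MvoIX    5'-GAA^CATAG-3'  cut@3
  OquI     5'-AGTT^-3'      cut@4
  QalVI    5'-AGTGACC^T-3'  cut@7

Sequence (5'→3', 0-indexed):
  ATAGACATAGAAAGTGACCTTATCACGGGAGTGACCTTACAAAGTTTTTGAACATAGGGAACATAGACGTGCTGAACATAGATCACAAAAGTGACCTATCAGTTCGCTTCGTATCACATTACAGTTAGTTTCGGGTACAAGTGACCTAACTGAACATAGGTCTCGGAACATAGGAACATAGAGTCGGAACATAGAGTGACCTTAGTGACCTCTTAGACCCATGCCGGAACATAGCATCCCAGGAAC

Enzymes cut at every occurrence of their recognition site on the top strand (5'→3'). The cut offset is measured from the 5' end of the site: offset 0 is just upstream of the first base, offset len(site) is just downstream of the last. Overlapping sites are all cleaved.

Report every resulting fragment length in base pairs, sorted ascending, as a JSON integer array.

[4,6,7,8,8,8,9,9,9,10,10,10,10,12,13,13,14,15,16,16,19,20]

Scan for sites:
  HnxIX (ATCAC, off=5): starts [21, 81, 112] → cuts [26, 86, 117]
  MvoIX (GAACATAG, off=3): starts [49, 58, 73, 151, 165, 173, 186, 226, 242] → cuts [52, 61, 76, 154, 168, 176, 189, 229, 245]
  OquI (AGTT, off=4): starts [42, 100, 122, 126] → cuts [46, 104, 126, 130]
  QalVI (AGTGACCT, off=7): starts [12, 29, 89, 139, 194, 203] → cuts [19, 36, 96, 146, 201, 210]

Pooled cuts: [19, 26, 36, 46, 52, 61, 76, 86, 96, 104, 117, 126, 130, 146, 154, 168, 176, 189, 201, 210, 229, 245]

Fragments:
  19→26: 7 bp
  26→36: 10 bp
  36→46: 10 bp
  46→52: 6 bp
  52→61: 9 bp
  61→76: 15 bp
  76→86: 10 bp
  86→96: 10 bp
  96→104: 8 bp
  104→117: 13 bp
  117→126: 9 bp
  126→130: 4 bp
  130→146: 16 bp
  146→154: 8 bp
  154→168: 14 bp
  168→176: 8 bp
  176→189: 13 bp
  189→201: 12 bp
  201→210: 9 bp
  210→229: 19 bp
  229→245: 16 bp
  245→19 (wrap): 246-245+19 = 20 bp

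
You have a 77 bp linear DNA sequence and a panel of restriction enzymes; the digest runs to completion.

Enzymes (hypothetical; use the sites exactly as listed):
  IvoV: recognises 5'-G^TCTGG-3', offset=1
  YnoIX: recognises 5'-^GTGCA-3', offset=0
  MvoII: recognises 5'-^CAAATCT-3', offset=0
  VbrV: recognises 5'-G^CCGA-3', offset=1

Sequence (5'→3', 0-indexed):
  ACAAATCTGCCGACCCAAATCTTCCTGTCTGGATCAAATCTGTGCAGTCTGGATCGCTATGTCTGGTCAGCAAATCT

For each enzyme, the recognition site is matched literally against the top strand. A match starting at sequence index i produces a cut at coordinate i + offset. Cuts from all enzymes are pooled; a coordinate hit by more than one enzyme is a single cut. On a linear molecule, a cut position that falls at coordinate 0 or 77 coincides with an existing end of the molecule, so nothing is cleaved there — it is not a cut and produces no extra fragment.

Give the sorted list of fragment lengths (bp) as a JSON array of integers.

[1,6,6,7,7,7,8,9,12,14]

Per-enzyme occurrences:
  IvoV GTCTGG/1: at [26, 46, 60] ⇒ [27, 47, 61]
  YnoIX GTGCA/0: at [41] ⇒ [41]
  MvoII CAAATCT/0: at [1, 15, 34, 70] ⇒ [1, 15, 34, 70]
  VbrV GCCGA/1: at [8] ⇒ [9]

Pooled cuts: [1, 9, 15, 27, 34, 41, 47, 61, 70]

Fragment lengths:
  [0,1): 1 bp
  [1,9): 8 bp
  [9,15): 6 bp
  [15,27): 12 bp
  [27,34): 7 bp
  [34,41): 7 bp
  [41,47): 6 bp
  [47,61): 14 bp
  [61,70): 9 bp
  [70,77): 7 bp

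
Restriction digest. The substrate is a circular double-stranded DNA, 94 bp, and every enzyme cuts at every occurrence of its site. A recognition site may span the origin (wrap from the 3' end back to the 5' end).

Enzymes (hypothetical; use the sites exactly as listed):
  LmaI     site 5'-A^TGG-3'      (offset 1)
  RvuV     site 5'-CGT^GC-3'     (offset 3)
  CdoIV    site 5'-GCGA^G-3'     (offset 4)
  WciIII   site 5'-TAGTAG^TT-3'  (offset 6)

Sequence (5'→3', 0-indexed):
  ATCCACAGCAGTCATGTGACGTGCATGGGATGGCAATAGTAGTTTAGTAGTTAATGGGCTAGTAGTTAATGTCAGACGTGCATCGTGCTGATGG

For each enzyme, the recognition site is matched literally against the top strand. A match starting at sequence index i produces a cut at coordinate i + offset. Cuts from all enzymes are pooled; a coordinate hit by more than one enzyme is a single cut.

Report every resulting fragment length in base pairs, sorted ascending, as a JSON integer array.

[3,4,5,5,7,8,11,12,14,25]

Scan for sites:
  LmaI (ATGG, off=1): starts [24, 29, 53, 90] → cuts [25, 30, 54, 91]
  RvuV (CGTGC, off=3): starts [19, 76, 83] → cuts [22, 79, 86]
  CdoIV (GCGAG, off=4): no sites
  WciIII (TAGTAGTT, off=6): starts [36, 44, 59] → cuts [42, 50, 65]

Pooled cuts: [22, 25, 30, 42, 50, 54, 65, 79, 86, 91]

Fragments:
  22→25: 3 bp
  25→30: 5 bp
  30→42: 12 bp
  42→50: 8 bp
  50→54: 4 bp
  54→65: 11 bp
  65→79: 14 bp
  79→86: 7 bp
  86→91: 5 bp
  91→22 (wrap): 94-91+22 = 25 bp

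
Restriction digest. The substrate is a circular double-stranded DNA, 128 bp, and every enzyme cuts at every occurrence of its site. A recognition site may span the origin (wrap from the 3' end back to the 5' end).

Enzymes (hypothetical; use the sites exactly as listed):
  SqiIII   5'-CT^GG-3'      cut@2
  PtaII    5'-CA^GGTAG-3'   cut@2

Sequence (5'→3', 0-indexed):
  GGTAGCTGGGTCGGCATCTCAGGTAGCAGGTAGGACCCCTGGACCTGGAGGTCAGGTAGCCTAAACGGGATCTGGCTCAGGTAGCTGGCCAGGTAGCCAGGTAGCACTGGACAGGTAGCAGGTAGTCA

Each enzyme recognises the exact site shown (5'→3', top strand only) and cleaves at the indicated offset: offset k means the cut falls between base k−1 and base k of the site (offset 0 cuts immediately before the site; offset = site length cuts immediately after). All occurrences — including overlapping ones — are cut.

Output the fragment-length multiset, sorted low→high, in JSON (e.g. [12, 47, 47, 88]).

[5,5,6,6,7,7,7,7,8,8,8,9,12,14,19]

Scan for sites:
  SqiIII CTGG/2: at [5, 38, 44, 71, 84, 106] ⇒ [7, 40, 46, 73, 86, 108]
  PtaII CAGGTAG/2: at [19, 26, 52, 77, 89, 97, 111, 118, 126] ⇒ [0, 21, 28, 54, 79, 91, 99, 113, 120]

All cut coordinates (distinct, sorted): [0, 7, 21, 28, 40, 46, 54, 73, 79, 86, 91, 99, 108, 113, 120]

Fragment lengths:
  0→7: 7 bp
  7→21: 14 bp
  21→28: 7 bp
  28→40: 12 bp
  40→46: 6 bp
  46→54: 8 bp
  54→73: 19 bp
  73→79: 6 bp
  79→86: 7 bp
  86→91: 5 bp
  91→99: 8 bp
  99→108: 9 bp
  108→113: 5 bp
  113→120: 7 bp
  120→0 (wrap): 128-120+0 = 8 bp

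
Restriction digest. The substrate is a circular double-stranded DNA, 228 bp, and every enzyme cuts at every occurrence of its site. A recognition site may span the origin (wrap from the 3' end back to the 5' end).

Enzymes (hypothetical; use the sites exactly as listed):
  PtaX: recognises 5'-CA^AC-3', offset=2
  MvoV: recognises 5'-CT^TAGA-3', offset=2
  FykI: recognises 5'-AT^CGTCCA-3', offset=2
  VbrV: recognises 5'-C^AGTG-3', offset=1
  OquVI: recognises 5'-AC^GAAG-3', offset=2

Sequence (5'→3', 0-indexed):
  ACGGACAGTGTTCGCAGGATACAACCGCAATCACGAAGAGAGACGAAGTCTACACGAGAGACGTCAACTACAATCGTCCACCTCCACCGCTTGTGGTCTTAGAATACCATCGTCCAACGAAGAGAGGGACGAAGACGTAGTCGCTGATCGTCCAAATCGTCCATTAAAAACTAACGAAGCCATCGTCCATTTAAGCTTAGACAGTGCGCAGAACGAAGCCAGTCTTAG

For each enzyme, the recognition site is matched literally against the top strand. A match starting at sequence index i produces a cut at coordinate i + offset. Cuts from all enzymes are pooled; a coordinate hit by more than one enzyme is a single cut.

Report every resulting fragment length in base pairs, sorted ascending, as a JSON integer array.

[2,5,6,8,8,9,9,10,11,11,11,12,12,14,17,18,18,22,25]

Scan for sites:
  PtaX CAAC/2: at [21, 64, 114] ⇒ [23, 66, 116]
  MvoV CTTAGA/2: at [97, 195, 223] ⇒ [99, 197, 225]
  FykI ATCGTCCA/2: at [72, 108, 146, 155, 181] ⇒ [74, 110, 148, 157, 183]
  VbrV CAGTG/1: at [5, 201] ⇒ [6, 202]
  OquVI ACGAAG/2: at [32, 42, 116, 128, 173, 212] ⇒ [34, 44, 118, 130, 175, 214]

Pooled cuts: [6, 23, 34, 44, 66, 74, 99, 110, 116, 118, 130, 148, 157, 175, 183, 197, 202, 214, 225]

Fragments:
  6→23: 17 bp
  23→34: 11 bp
  34→44: 10 bp
  44→66: 22 bp
  66→74: 8 bp
  74→99: 25 bp
  99→110: 11 bp
  110→116: 6 bp
  116→118: 2 bp
  118→130: 12 bp
  130→148: 18 bp
  148→157: 9 bp
  157→175: 18 bp
  175→183: 8 bp
  183→197: 14 bp
  197→202: 5 bp
  202→214: 12 bp
  214→225: 11 bp
  225→6 (wrap): 228-225+6 = 9 bp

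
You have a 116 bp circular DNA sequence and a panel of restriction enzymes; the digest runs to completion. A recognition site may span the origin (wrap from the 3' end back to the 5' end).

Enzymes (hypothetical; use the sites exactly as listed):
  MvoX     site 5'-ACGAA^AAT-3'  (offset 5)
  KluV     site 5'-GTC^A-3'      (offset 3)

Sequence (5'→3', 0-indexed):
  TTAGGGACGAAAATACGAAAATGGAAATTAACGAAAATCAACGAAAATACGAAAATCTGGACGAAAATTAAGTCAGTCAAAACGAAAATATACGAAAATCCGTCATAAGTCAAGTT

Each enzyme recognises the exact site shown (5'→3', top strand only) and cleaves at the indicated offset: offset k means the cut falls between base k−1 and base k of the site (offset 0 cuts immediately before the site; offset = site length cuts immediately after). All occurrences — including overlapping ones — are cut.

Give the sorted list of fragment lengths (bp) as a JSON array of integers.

Scan for sites:
  MvoX (ACGAAAAT, off=5): starts [6, 14, 30, 40, 48, 60, 81, 91] → cuts [11, 19, 35, 45, 53, 65, 86, 96]
  KluV (GTCA, off=3): starts [71, 75, 101, 108] → cuts [74, 78, 104, 111]

Pooled cuts: [11, 19, 35, 45, 53, 65, 74, 78, 86, 96, 104, 111]

Fragments:
  11→19: 8 bp
  19→35: 16 bp
  35→45: 10 bp
  45→53: 8 bp
  53→65: 12 bp
  65→74: 9 bp
  74→78: 4 bp
  78→86: 8 bp
  86→96: 10 bp
  96→104: 8 bp
  104→111: 7 bp
  111→11 (wrap): 116-111+11 = 16 bp

[4,7,8,8,8,8,9,10,10,12,16,16]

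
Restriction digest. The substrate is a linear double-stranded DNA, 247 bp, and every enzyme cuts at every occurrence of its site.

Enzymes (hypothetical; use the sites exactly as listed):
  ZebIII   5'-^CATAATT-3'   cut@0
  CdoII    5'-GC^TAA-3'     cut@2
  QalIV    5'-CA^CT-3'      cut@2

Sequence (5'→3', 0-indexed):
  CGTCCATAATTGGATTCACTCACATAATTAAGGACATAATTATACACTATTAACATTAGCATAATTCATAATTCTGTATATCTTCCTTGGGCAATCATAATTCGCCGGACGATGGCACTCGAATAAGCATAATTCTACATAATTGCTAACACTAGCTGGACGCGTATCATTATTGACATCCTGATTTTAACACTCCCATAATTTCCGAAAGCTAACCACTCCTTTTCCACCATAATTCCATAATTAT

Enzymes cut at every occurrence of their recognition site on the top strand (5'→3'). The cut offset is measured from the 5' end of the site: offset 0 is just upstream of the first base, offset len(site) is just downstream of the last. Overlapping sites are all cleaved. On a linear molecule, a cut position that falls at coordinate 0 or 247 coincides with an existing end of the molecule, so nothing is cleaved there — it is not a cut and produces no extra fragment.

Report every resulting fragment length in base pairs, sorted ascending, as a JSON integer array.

Per-enzyme occurrences:
  ZebIII CATAATT/0: at [4, 22, 34, 59, 66, 95, 127, 137, 196, 230, 238] ⇒ [4, 22, 34, 59, 66, 95, 127, 137, 196, 230, 238]
  CdoII GCTAA/2: at [144, 210] ⇒ [146, 212]
  QalIV CACT/2: at [16, 44, 115, 149, 190, 216] ⇒ [18, 46, 117, 151, 192, 218]

Pooled cuts: [4, 18, 22, 34, 46, 59, 66, 95, 117, 127, 137, 146, 151, 192, 196, 212, 218, 230, 238]

Fragment lengths:
  [0,4): 4 bp
  [4,18): 14 bp
  [18,22): 4 bp
  [22,34): 12 bp
  [34,46): 12 bp
  [46,59): 13 bp
  [59,66): 7 bp
  [66,95): 29 bp
  [95,117): 22 bp
  [117,127): 10 bp
  [127,137): 10 bp
  [137,146): 9 bp
  [146,151): 5 bp
  [151,192): 41 bp
  [192,196): 4 bp
  [196,212): 16 bp
  [212,218): 6 bp
  [218,230): 12 bp
  [230,238): 8 bp
  [238,247): 9 bp

[4,4,4,5,6,7,8,9,9,10,10,12,12,12,13,14,16,22,29,41]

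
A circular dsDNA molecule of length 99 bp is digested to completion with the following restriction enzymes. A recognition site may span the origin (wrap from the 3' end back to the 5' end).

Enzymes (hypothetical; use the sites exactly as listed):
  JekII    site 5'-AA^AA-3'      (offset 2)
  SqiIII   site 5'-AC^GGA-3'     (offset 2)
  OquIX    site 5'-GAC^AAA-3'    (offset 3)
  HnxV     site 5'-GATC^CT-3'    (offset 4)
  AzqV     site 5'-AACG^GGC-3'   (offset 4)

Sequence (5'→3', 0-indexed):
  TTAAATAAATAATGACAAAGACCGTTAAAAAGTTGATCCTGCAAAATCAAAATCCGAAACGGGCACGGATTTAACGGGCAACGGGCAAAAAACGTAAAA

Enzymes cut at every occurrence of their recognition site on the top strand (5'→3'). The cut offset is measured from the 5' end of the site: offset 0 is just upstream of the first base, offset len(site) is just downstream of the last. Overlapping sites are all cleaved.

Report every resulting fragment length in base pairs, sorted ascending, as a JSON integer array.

[1,1,1,5,5,6,6,7,7,9,10,11,12,18]

Per-enzyme occurrences:
  JekII (AAAA, off=2): starts [26, 27, 42, 48, 86, 87, 88, 95] → cuts [28, 29, 44, 50, 88, 89, 90, 97]
  SqiIII (ACGGA, off=2): starts [64] → cuts [66]
  OquIX (GACAAA, off=3): starts [13] → cuts [16]
  HnxV (GATCCT, off=4): starts [34] → cuts [38]
  AzqV (AACGGGC, off=4): starts [57, 72, 79] → cuts [61, 76, 83]

All cut coordinates (distinct, sorted): [16, 28, 29, 38, 44, 50, 61, 66, 76, 83, 88, 89, 90, 97]

Fragment lengths:
  16→28: 12 bp
  28→29: 1 bp
  29→38: 9 bp
  38→44: 6 bp
  44→50: 6 bp
  50→61: 11 bp
  61→66: 5 bp
  66→76: 10 bp
  76→83: 7 bp
  83→88: 5 bp
  88→89: 1 bp
  89→90: 1 bp
  90→97: 7 bp
  97→16 (wrap): 99-97+16 = 18 bp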